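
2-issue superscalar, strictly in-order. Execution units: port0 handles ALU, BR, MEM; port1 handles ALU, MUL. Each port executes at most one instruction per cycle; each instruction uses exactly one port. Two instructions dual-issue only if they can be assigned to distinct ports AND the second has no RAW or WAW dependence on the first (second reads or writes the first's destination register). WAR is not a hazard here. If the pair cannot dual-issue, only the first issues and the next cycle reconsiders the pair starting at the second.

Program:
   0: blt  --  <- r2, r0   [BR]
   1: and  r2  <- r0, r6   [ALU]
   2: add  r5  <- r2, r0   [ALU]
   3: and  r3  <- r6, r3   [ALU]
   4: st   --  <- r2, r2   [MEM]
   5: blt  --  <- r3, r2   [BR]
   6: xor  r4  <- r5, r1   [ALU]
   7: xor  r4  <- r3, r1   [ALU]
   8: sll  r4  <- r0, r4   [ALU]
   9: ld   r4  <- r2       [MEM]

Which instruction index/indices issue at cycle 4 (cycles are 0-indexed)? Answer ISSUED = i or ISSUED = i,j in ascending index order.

0. blt and @i0,i1  | 2-wide
1. add and @i2,i3  | 2-wide
2. st @i4  | no-port MEM/BR
3. blt xor @i5,i6  | 2-wide
4. xor @i7  | RAW+WAW r4
5. sll @i8  | WAW r4
6. ld @i9  | tail

ISSUED = 7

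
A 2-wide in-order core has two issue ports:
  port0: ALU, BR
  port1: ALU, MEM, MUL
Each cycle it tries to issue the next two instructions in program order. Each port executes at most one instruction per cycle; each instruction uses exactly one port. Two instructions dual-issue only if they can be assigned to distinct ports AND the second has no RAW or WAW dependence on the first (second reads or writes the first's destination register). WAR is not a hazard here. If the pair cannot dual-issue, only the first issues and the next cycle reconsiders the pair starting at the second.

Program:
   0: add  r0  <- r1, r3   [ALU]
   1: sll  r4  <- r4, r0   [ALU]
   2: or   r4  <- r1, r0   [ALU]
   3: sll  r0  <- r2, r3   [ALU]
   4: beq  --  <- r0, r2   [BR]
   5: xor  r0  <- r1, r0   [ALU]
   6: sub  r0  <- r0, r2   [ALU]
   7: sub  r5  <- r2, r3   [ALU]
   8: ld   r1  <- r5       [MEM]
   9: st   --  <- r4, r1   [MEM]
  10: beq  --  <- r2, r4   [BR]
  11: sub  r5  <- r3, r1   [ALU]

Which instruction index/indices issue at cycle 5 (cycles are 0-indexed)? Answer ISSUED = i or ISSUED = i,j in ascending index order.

[0] i0  add  -- RAW r0
[1] i1  sll  -- WAW r4
[2] i2,i3  or;sll  -- 2-wide
[3] i4,i5  beq;xor  -- 2-wide
[4] i6,i7  sub;sub  -- 2-wide
[5] i8  ld  -- no-port MEM/MEM
[6] i9,i10  st;beq  -- 2-wide
[7] i11  sub  -- tail

ISSUED = 8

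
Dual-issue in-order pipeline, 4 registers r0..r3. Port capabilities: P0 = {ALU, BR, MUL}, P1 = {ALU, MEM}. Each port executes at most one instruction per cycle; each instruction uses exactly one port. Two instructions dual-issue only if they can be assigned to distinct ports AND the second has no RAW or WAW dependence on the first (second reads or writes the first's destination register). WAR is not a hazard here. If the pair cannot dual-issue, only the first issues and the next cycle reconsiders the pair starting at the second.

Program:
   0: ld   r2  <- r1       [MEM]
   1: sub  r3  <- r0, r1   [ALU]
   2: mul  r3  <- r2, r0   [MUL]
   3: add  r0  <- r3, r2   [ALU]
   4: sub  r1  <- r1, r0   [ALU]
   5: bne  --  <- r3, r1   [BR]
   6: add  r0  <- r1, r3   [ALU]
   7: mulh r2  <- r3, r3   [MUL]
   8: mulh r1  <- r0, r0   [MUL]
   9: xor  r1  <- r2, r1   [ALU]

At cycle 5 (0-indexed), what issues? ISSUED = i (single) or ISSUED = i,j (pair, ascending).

ISSUED = 7

[0] i0/i1  ld+sub  -- 2-wide
[1] i2  mul  -- RAW r3
[2] i3  add  -- RAW r0
[3] i4  sub  -- RAW r1
[4] i5/i6  bne+add  -- 2-wide
[5] i7  mulh  -- no-port MUL/MUL
[6] i8  mulh  -- RAW+WAW r1
[7] i9  xor  -- tail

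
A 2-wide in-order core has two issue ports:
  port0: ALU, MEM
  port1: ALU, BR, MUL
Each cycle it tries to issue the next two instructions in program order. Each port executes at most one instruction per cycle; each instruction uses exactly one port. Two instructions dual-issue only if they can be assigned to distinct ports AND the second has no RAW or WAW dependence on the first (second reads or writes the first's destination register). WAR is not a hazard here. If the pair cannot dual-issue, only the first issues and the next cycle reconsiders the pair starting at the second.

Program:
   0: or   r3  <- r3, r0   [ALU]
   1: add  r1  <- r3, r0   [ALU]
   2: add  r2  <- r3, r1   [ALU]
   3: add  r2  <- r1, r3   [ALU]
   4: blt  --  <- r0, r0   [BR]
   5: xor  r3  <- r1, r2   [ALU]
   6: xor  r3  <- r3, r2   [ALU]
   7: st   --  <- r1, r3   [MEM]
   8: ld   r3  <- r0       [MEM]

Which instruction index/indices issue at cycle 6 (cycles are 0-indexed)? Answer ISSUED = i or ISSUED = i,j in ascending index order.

ISSUED = 7

  cy0 -> i0 (or.ALU) RAW r3
  cy1 -> i1 (add.ALU) RAW r1
  cy2 -> i2 (add.ALU) WAW r2
  cy3 -> i3&i4 (add.ALU;blt.BR) 2-wide
  cy4 -> i5 (xor.ALU) RAW+WAW r3
  cy5 -> i6 (xor.ALU) RAW r3
  cy6 -> i7 (st.MEM) no-port MEM/MEM
  cy7 -> i8 (ld.MEM) tail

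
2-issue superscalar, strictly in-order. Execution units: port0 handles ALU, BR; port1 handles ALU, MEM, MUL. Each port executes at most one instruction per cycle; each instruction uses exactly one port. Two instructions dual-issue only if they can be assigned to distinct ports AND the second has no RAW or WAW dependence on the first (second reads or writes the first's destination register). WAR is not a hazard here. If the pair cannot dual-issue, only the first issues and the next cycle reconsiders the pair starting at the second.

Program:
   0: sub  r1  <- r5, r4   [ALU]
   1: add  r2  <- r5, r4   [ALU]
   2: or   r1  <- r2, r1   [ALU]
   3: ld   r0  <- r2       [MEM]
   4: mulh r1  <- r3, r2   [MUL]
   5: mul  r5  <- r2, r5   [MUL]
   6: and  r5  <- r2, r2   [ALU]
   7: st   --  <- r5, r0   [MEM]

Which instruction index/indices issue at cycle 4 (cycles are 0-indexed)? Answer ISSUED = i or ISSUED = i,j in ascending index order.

ISSUED = 6

  cy0 -> i0&i1 (sub;add) dual
  cy1 -> i2&i3 (or;ld) dual
  cy2 -> i4 (mulh) no-port MUL/MUL
  cy3 -> i5 (mul) WAW r5
  cy4 -> i6 (and) RAW r5
  cy5 -> i7 (st) tail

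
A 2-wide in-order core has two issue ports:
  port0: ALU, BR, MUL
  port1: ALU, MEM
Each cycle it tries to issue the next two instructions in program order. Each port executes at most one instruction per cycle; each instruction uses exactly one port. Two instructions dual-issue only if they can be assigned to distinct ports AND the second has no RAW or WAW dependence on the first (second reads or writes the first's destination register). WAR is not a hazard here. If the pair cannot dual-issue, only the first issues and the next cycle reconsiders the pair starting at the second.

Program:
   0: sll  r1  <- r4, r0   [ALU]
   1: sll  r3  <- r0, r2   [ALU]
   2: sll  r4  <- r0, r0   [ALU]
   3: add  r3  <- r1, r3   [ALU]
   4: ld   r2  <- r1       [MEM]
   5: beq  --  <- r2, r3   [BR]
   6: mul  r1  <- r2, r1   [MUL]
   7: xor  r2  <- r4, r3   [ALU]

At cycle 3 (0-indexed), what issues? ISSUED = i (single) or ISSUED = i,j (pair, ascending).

  cy0 -> i0,i1 (sll+sll) dual
  cy1 -> i2,i3 (sll+add) dual
  cy2 -> i4 (ld) RAW r2
  cy3 -> i5 (beq) no-port BR/MUL
  cy4 -> i6,i7 (mul+xor) dual

ISSUED = 5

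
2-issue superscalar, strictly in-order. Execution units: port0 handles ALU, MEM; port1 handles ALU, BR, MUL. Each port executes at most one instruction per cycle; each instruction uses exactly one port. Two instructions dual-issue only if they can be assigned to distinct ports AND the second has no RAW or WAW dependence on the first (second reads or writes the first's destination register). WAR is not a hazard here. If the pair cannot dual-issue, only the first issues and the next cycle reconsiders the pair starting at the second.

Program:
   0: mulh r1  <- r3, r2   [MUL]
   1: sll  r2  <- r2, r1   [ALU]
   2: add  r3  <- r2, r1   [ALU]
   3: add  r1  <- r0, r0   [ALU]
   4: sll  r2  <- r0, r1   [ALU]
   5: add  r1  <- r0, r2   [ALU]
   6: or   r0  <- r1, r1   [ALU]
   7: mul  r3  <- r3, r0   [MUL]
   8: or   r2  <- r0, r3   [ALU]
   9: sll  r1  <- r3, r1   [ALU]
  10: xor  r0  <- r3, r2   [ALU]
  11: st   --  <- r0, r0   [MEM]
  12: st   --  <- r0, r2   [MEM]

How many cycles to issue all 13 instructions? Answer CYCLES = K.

CYCLES = 11

c0: i0 mulh  RAW r1
c1: i1 sll  RAW r2
c2: i2+i3 add add  pair
c3: i4 sll  RAW r2
c4: i5 add  RAW r1
c5: i6 or  RAW r0
c6: i7 mul  RAW r3
c7: i8+i9 or sll  pair
c8: i10 xor  RAW r0
c9: i11 st  no-port MEM/MEM
c10: i12 st  tail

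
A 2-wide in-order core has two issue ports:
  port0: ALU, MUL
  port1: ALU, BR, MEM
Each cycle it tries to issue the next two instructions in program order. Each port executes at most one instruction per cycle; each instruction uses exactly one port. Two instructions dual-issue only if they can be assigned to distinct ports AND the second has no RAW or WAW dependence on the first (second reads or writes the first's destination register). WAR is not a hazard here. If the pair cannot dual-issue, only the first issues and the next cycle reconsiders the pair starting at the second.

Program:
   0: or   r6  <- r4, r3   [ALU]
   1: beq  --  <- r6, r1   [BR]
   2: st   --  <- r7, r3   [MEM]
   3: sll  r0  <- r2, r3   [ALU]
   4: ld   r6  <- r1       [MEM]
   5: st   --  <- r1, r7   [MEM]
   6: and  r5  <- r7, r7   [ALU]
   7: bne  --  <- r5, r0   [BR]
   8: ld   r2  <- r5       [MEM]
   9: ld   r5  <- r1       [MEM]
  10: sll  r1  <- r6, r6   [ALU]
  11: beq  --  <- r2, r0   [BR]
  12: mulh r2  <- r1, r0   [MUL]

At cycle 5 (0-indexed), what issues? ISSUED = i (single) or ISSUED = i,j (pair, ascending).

ISSUED = 7

c0: i0 or.ALU  RAW r6
c1: i1 beq.BR  no-port BR/MEM
c2: i2&i3 st.MEM/sll.ALU  2-wide
c3: i4 ld.MEM  no-port MEM/MEM
c4: i5&i6 st.MEM/and.ALU  2-wide
c5: i7 bne.BR  no-port BR/MEM
c6: i8 ld.MEM  no-port MEM/MEM
c7: i9&i10 ld.MEM/sll.ALU  2-wide
c8: i11&i12 beq.BR/mulh.MUL  2-wide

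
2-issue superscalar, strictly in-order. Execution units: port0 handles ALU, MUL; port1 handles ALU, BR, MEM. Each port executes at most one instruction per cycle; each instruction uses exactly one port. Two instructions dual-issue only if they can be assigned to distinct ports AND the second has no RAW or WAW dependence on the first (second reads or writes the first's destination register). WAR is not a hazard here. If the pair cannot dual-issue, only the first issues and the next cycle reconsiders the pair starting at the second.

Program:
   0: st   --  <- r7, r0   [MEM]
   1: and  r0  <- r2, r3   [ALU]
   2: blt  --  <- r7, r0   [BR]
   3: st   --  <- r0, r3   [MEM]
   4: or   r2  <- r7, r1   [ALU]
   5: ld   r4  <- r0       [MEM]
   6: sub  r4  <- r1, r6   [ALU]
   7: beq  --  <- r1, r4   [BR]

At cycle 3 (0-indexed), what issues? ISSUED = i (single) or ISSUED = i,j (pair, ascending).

ISSUED = 5

#0 head=0: st/and i0/i1 dual
#1 head=2: blt i2 no-port BR/MEM
#2 head=3: st/or i3/i4 dual
#3 head=5: ld i5 WAW r4
#4 head=6: sub i6 RAW r4
#5 head=7: beq i7 tail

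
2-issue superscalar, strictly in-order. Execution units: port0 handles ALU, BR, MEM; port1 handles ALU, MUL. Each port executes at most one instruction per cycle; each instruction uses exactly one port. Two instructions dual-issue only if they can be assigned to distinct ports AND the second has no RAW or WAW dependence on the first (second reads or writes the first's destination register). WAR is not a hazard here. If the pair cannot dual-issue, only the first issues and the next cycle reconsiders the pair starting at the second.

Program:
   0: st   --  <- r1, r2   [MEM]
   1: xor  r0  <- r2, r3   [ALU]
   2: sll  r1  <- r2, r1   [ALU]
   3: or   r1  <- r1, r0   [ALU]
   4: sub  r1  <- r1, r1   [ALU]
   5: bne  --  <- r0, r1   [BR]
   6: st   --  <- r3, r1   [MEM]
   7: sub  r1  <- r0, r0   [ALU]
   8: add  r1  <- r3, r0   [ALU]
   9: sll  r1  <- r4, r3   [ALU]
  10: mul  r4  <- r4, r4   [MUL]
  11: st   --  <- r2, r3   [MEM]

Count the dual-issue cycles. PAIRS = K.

PAIRS = 3

  cy0 -> i0&i1 (st xor) 2-wide
  cy1 -> i2 (sll) RAW+WAW r1
  cy2 -> i3 (or) RAW+WAW r1
  cy3 -> i4 (sub) RAW r1
  cy4 -> i5 (bne) no-port BR/MEM
  cy5 -> i6&i7 (st sub) 2-wide
  cy6 -> i8 (add) WAW r1
  cy7 -> i9&i10 (sll mul) 2-wide
  cy8 -> i11 (st) tail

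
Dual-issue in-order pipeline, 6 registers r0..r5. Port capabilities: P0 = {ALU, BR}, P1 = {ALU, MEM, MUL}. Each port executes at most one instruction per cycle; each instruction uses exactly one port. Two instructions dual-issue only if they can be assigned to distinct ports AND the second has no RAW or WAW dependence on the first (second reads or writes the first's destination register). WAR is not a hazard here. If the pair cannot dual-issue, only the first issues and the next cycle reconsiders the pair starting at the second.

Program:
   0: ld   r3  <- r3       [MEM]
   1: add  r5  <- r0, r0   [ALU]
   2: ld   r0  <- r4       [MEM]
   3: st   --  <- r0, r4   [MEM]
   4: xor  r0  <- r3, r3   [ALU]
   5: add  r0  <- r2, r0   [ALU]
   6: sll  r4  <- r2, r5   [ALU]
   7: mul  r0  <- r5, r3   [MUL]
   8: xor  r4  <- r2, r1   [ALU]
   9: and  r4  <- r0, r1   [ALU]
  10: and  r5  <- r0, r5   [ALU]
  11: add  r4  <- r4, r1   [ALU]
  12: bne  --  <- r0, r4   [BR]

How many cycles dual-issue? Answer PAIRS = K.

PAIRS = 5

  cy0 -> i0,i1 (ld;add) dual
  cy1 -> i2 (ld) no-port MEM/MEM
  cy2 -> i3,i4 (st;xor) dual
  cy3 -> i5,i6 (add;sll) dual
  cy4 -> i7,i8 (mul;xor) dual
  cy5 -> i9,i10 (and;and) dual
  cy6 -> i11 (add) RAW r4
  cy7 -> i12 (bne) tail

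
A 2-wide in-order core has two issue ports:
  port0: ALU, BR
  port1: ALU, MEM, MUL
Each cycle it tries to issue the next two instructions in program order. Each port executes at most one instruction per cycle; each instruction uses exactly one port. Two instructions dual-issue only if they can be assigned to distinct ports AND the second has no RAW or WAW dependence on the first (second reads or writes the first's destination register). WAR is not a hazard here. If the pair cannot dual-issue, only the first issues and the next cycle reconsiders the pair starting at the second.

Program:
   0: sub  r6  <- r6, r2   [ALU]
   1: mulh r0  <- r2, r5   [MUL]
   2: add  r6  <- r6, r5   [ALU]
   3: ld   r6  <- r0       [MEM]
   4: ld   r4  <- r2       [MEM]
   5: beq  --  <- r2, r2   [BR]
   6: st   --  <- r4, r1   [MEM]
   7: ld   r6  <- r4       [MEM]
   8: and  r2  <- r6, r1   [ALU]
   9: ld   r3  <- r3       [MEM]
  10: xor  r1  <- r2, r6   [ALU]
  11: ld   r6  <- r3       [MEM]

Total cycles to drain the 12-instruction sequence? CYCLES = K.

CYCLES = 8

[0] i0/i1  sub.ALU mulh.MUL  -- 2-wide
[1] i2  add.ALU  -- WAW r6
[2] i3  ld.MEM  -- no-port MEM/MEM
[3] i4/i5  ld.MEM beq.BR  -- 2-wide
[4] i6  st.MEM  -- no-port MEM/MEM
[5] i7  ld.MEM  -- RAW r6
[6] i8/i9  and.ALU ld.MEM  -- 2-wide
[7] i10/i11  xor.ALU ld.MEM  -- 2-wide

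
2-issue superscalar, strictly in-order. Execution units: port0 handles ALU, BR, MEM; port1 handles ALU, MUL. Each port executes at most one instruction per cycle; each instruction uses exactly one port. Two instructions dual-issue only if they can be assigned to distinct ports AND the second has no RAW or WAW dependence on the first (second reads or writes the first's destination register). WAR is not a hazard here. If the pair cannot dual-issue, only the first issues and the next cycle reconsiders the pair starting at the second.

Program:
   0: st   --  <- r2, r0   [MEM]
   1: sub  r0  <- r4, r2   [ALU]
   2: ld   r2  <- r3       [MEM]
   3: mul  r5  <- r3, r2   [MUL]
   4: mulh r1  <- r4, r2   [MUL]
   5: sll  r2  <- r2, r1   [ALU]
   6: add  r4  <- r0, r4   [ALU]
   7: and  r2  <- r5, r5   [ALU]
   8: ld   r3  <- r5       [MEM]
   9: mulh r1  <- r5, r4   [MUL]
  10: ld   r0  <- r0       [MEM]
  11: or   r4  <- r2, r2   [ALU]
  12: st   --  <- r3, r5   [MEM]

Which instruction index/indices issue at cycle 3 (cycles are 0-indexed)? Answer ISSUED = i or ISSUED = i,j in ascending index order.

ISSUED = 4

0. st;sub @i0&i1  | pair
1. ld @i2  | RAW r2
2. mul @i3  | no-port MUL/MUL
3. mulh @i4  | RAW r1
4. sll;add @i5&i6  | pair
5. and;ld @i7&i8  | pair
6. mulh;ld @i9&i10  | pair
7. or;st @i11&i12  | pair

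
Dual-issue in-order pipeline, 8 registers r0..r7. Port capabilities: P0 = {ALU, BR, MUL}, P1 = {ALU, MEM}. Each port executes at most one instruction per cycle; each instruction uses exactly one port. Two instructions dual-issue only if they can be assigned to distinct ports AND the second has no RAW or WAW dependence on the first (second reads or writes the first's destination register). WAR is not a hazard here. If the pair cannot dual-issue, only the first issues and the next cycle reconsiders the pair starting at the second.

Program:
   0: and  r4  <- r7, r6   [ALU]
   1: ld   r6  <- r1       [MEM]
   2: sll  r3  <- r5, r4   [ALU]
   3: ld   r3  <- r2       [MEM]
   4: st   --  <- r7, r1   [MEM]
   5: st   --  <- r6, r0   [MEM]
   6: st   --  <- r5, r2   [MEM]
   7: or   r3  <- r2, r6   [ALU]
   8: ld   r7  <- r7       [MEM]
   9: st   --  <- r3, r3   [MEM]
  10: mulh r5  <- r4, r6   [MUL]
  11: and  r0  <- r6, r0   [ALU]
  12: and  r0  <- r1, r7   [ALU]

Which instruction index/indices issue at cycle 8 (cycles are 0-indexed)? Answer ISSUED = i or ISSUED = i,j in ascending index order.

ISSUED = 11

c0: i0+i1 and;ld  pair
c1: i2 sll  WAW r3
c2: i3 ld  no-port MEM/MEM
c3: i4 st  no-port MEM/MEM
c4: i5 st  no-port MEM/MEM
c5: i6+i7 st;or  pair
c6: i8 ld  no-port MEM/MEM
c7: i9+i10 st;mulh  pair
c8: i11 and  WAW r0
c9: i12 and  tail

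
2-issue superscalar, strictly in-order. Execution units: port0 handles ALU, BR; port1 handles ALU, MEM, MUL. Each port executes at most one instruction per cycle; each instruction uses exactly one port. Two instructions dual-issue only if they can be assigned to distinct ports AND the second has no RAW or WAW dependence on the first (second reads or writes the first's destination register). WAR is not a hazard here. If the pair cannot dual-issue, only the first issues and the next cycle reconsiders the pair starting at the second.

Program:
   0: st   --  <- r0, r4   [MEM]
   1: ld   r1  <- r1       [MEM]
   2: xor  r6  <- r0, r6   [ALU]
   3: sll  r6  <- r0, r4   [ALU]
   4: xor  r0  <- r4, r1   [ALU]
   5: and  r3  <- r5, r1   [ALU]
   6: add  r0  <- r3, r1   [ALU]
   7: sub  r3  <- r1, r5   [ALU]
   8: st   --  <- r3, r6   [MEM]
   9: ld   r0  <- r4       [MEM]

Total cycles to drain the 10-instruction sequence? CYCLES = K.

  cy0 -> i0 (st.MEM) no-port MEM/MEM
  cy1 -> i1,i2 (ld.MEM+xor.ALU) dual
  cy2 -> i3,i4 (sll.ALU+xor.ALU) dual
  cy3 -> i5 (and.ALU) RAW r3
  cy4 -> i6,i7 (add.ALU+sub.ALU) dual
  cy5 -> i8 (st.MEM) no-port MEM/MEM
  cy6 -> i9 (ld.MEM) tail

CYCLES = 7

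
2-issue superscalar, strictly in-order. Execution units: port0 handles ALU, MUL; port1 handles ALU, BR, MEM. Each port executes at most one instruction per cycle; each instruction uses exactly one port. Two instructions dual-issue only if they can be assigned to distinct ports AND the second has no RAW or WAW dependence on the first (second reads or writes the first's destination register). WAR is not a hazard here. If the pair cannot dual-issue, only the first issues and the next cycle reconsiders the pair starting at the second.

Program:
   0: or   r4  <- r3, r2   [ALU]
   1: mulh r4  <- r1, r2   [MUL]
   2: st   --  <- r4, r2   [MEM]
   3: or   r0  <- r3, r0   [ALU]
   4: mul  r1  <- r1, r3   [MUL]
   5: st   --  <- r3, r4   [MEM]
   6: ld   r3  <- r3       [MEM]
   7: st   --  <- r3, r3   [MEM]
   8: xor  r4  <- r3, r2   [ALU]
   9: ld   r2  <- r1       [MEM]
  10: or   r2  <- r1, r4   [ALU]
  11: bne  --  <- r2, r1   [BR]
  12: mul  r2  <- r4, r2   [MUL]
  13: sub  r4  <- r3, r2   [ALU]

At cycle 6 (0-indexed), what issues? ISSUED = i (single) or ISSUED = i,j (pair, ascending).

[0] i0  or.ALU  -- WAW r4
[1] i1  mulh.MUL  -- RAW r4
[2] i2,i3  st.MEM;or.ALU  -- pair
[3] i4,i5  mul.MUL;st.MEM  -- pair
[4] i6  ld.MEM  -- no-port MEM/MEM
[5] i7,i8  st.MEM;xor.ALU  -- pair
[6] i9  ld.MEM  -- WAW r2
[7] i10  or.ALU  -- RAW r2
[8] i11,i12  bne.BR;mul.MUL  -- pair
[9] i13  sub.ALU  -- tail

ISSUED = 9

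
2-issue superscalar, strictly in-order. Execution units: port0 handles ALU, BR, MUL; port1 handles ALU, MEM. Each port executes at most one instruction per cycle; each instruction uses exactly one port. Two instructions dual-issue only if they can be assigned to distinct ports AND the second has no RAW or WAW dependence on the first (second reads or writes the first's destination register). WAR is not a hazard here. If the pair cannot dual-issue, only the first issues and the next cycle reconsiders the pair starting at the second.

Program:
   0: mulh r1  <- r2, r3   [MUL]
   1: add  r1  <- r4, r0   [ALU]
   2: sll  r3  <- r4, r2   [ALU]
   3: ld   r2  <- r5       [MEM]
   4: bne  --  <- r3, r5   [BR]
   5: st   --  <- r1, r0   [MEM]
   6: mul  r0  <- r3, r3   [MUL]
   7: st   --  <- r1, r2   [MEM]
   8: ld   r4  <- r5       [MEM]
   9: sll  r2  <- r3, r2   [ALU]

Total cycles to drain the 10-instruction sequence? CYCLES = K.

CYCLES = 6

#0 head=0: mulh.MUL i0 WAW r1
#1 head=1: add.ALU+sll.ALU i1/i2 pair
#2 head=3: ld.MEM+bne.BR i3/i4 pair
#3 head=5: st.MEM+mul.MUL i5/i6 pair
#4 head=7: st.MEM i7 no-port MEM/MEM
#5 head=8: ld.MEM+sll.ALU i8/i9 pair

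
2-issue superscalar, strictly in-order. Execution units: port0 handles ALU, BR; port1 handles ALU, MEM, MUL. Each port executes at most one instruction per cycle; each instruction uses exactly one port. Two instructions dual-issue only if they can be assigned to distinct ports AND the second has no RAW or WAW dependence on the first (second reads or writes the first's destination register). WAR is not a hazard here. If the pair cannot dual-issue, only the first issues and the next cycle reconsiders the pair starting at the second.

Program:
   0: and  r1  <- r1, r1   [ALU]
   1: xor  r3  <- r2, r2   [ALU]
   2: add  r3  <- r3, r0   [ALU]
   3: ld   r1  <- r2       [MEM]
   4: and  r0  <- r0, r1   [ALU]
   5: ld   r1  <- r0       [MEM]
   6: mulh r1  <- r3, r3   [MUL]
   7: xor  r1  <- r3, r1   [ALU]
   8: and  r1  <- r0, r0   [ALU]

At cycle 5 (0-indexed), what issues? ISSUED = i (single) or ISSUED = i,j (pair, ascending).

  cy0 -> i0,i1 (and xor) 2-wide
  cy1 -> i2,i3 (add ld) 2-wide
  cy2 -> i4 (and) RAW r0
  cy3 -> i5 (ld) no-port MEM/MUL
  cy4 -> i6 (mulh) RAW+WAW r1
  cy5 -> i7 (xor) WAW r1
  cy6 -> i8 (and) tail

ISSUED = 7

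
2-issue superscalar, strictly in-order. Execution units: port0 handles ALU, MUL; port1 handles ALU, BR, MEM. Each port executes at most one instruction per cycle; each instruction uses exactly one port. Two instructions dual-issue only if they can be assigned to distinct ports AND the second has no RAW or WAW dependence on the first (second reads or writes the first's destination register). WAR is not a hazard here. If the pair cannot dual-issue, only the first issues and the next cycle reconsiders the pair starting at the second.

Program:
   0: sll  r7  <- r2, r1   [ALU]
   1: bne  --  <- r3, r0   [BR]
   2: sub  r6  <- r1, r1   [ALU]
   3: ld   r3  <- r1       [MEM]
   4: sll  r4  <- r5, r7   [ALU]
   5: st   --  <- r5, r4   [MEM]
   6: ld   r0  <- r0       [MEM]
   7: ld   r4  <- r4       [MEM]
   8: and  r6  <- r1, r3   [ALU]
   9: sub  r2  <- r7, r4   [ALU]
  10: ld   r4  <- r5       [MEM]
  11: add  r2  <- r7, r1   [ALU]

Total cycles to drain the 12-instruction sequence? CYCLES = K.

CYCLES = 8

[0] i0,i1  sll+bne  -- 2-wide
[1] i2,i3  sub+ld  -- 2-wide
[2] i4  sll  -- RAW r4
[3] i5  st  -- no-port MEM/MEM
[4] i6  ld  -- no-port MEM/MEM
[5] i7,i8  ld+and  -- 2-wide
[6] i9,i10  sub+ld  -- 2-wide
[7] i11  add  -- tail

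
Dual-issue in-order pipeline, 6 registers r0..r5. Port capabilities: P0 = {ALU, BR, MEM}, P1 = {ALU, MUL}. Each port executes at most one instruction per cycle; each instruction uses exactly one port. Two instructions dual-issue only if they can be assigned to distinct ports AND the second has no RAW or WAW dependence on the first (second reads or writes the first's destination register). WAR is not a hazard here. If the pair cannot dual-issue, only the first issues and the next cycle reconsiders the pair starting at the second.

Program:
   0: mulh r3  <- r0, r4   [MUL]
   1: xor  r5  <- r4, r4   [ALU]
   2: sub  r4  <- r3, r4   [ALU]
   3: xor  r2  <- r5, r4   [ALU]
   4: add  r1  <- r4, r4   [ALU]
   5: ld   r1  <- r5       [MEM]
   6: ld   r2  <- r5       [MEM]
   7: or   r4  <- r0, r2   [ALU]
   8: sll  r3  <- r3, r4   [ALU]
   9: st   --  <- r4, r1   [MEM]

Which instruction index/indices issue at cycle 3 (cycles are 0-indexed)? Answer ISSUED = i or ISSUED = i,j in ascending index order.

ISSUED = 5

#0 head=0: mulh/xor i0&i1 pair
#1 head=2: sub i2 RAW r4
#2 head=3: xor/add i3&i4 pair
#3 head=5: ld i5 no-port MEM/MEM
#4 head=6: ld i6 RAW r2
#5 head=7: or i7 RAW r4
#6 head=8: sll/st i8&i9 pair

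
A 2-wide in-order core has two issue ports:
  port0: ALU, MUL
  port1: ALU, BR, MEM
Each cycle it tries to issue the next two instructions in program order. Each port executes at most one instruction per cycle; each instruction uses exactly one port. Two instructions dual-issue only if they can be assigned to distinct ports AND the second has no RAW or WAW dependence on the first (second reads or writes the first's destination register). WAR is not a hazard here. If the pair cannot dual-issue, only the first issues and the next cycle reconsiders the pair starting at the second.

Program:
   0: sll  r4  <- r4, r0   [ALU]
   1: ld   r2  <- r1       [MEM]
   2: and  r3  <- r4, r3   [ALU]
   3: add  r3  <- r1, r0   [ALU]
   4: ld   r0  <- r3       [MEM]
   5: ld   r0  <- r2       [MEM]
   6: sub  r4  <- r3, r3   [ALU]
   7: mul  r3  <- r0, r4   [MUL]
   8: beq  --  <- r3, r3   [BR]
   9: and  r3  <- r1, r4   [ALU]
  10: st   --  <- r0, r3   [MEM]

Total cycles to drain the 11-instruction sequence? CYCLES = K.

CYCLES = 8

t=0 i0+i1:sll.ALU;ld.MEM ; dual
t=1 i2:and.ALU ; WAW r3
t=2 i3:add.ALU ; RAW r3
t=3 i4:ld.MEM ; no-port MEM/MEM
t=4 i5+i6:ld.MEM;sub.ALU ; dual
t=5 i7:mul.MUL ; RAW r3
t=6 i8+i9:beq.BR;and.ALU ; dual
t=7 i10:st.MEM ; tail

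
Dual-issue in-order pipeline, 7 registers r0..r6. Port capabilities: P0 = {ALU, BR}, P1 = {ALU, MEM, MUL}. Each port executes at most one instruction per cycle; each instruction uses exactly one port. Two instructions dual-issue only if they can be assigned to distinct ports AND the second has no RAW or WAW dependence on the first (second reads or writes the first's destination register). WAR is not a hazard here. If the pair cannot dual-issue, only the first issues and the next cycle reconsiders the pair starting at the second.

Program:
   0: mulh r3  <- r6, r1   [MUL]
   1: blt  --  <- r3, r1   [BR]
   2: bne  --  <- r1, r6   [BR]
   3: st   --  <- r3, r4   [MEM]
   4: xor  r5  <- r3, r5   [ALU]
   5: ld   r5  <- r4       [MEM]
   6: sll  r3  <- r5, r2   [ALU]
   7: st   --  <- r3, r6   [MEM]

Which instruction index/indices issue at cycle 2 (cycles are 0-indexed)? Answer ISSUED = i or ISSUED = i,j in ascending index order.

ISSUED = 2,3

  cy0 -> i0 (mulh.MUL) RAW r3
  cy1 -> i1 (blt.BR) no-port BR/BR
  cy2 -> i2&i3 (bne.BR st.MEM) dual
  cy3 -> i4 (xor.ALU) WAW r5
  cy4 -> i5 (ld.MEM) RAW r5
  cy5 -> i6 (sll.ALU) RAW r3
  cy6 -> i7 (st.MEM) tail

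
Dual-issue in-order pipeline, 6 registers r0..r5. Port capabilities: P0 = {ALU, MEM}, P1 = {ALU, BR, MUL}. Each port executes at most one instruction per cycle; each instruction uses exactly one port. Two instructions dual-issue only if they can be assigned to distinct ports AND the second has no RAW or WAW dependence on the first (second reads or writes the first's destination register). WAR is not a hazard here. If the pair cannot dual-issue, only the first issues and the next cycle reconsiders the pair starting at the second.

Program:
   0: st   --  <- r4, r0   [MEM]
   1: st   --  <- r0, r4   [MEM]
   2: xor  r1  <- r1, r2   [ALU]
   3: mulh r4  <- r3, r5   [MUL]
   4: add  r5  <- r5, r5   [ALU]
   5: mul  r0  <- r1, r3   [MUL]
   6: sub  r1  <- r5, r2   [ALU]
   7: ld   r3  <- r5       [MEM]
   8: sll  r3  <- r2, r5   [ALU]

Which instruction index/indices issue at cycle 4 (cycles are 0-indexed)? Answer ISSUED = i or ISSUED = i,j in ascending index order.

ISSUED = 7

t=0 i0:st ; no-port MEM/MEM
t=1 i1/i2:st+xor ; pair
t=2 i3/i4:mulh+add ; pair
t=3 i5/i6:mul+sub ; pair
t=4 i7:ld ; WAW r3
t=5 i8:sll ; tail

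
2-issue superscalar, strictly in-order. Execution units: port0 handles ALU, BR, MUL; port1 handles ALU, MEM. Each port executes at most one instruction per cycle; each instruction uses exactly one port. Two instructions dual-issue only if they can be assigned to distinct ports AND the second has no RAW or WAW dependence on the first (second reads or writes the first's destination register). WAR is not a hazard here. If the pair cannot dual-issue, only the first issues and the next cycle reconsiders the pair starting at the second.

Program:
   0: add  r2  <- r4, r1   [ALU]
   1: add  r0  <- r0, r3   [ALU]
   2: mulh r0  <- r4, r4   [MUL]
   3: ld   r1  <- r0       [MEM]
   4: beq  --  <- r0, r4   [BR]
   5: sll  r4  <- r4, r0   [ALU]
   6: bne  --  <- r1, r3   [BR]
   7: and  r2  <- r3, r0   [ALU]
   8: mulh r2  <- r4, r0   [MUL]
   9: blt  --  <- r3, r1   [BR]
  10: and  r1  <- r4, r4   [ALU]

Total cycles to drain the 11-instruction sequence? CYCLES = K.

CYCLES = 7

t=0 i0+i1:add.ALU;add.ALU ; 2-wide
t=1 i2:mulh.MUL ; RAW r0
t=2 i3+i4:ld.MEM;beq.BR ; 2-wide
t=3 i5+i6:sll.ALU;bne.BR ; 2-wide
t=4 i7:and.ALU ; WAW r2
t=5 i8:mulh.MUL ; no-port MUL/BR
t=6 i9+i10:blt.BR;and.ALU ; 2-wide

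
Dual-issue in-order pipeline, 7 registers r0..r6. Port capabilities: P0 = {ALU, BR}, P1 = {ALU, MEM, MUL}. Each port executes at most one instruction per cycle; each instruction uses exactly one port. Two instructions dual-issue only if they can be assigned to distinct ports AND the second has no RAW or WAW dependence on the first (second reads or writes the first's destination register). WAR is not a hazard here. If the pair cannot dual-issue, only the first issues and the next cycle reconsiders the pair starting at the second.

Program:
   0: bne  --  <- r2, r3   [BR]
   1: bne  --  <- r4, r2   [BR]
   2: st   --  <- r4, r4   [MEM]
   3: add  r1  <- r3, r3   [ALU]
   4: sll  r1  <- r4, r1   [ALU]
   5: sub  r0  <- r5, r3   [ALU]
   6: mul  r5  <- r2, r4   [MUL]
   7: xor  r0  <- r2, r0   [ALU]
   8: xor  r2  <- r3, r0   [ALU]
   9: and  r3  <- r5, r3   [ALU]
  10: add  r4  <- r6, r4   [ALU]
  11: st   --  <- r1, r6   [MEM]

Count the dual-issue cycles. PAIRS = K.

PAIRS = 5

t=0 i0:bne ; no-port BR/BR
t=1 i1,i2:bne;st ; dual
t=2 i3:add ; RAW+WAW r1
t=3 i4,i5:sll;sub ; dual
t=4 i6,i7:mul;xor ; dual
t=5 i8,i9:xor;and ; dual
t=6 i10,i11:add;st ; dual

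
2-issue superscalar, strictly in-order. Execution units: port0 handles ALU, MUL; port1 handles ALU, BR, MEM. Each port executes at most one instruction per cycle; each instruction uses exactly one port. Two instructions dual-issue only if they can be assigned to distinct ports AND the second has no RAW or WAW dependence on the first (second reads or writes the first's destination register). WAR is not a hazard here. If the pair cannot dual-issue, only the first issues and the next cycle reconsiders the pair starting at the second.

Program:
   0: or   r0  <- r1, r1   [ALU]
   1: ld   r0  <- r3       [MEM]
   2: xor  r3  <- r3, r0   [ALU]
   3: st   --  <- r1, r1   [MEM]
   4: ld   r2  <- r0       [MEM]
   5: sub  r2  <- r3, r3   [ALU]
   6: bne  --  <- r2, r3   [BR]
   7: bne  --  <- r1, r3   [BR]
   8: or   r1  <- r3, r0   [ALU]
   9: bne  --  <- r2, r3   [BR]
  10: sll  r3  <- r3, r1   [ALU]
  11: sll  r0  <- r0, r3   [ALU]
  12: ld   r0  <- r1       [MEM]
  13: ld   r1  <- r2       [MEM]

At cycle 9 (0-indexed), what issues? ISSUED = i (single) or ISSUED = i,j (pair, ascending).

ISSUED = 12

  cy0 -> i0 (or.ALU) WAW r0
  cy1 -> i1 (ld.MEM) RAW r0
  cy2 -> i2,i3 (xor.ALU st.MEM) dual
  cy3 -> i4 (ld.MEM) WAW r2
  cy4 -> i5 (sub.ALU) RAW r2
  cy5 -> i6 (bne.BR) no-port BR/BR
  cy6 -> i7,i8 (bne.BR or.ALU) dual
  cy7 -> i9,i10 (bne.BR sll.ALU) dual
  cy8 -> i11 (sll.ALU) WAW r0
  cy9 -> i12 (ld.MEM) no-port MEM/MEM
  cy10 -> i13 (ld.MEM) tail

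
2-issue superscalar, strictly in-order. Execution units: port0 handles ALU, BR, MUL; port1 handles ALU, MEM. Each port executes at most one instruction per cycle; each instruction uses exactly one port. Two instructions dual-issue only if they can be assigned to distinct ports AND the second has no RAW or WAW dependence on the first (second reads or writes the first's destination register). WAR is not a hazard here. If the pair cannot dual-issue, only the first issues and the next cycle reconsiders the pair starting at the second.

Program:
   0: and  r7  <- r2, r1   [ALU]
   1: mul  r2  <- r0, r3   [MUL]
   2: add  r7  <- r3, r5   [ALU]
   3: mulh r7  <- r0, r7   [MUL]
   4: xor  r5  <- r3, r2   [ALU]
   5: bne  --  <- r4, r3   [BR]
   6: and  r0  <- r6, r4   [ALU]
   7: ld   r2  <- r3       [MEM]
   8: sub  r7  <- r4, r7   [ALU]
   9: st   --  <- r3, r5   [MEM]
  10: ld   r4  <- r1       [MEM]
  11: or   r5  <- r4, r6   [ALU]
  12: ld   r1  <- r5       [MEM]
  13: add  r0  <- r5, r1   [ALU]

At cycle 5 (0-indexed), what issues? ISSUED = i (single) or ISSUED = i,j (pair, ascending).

ISSUED = 9

  cy0 -> i0+i1 (and.ALU mul.MUL) dual
  cy1 -> i2 (add.ALU) RAW+WAW r7
  cy2 -> i3+i4 (mulh.MUL xor.ALU) dual
  cy3 -> i5+i6 (bne.BR and.ALU) dual
  cy4 -> i7+i8 (ld.MEM sub.ALU) dual
  cy5 -> i9 (st.MEM) no-port MEM/MEM
  cy6 -> i10 (ld.MEM) RAW r4
  cy7 -> i11 (or.ALU) RAW r5
  cy8 -> i12 (ld.MEM) RAW r1
  cy9 -> i13 (add.ALU) tail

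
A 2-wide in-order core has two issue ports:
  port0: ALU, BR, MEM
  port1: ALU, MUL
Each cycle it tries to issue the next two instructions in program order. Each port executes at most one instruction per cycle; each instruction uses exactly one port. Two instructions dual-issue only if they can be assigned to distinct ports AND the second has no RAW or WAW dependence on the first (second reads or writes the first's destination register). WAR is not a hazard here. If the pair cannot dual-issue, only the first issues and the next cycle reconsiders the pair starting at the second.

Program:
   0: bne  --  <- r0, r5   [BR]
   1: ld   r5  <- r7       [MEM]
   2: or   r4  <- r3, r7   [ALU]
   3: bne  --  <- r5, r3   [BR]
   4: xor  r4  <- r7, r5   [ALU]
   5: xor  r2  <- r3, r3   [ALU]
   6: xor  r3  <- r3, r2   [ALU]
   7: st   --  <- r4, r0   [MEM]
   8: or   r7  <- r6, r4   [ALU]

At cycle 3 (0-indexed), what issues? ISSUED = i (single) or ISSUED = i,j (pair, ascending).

  cy0 -> i0 (bne) no-port BR/MEM
  cy1 -> i1,i2 (ld+or) dual
  cy2 -> i3,i4 (bne+xor) dual
  cy3 -> i5 (xor) RAW r2
  cy4 -> i6,i7 (xor+st) dual
  cy5 -> i8 (or) tail

ISSUED = 5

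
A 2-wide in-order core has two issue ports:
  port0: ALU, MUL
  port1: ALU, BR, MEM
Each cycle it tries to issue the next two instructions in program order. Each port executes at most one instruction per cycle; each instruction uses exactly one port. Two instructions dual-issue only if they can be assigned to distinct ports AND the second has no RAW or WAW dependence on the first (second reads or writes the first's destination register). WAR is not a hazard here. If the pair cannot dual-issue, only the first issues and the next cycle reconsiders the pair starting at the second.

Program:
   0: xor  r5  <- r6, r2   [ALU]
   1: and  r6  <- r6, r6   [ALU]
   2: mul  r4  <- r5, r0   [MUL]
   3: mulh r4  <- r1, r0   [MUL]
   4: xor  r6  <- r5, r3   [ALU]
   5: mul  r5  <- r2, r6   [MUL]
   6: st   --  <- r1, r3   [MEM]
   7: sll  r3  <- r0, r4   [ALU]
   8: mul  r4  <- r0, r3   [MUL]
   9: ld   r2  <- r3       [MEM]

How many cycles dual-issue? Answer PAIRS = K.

  cy0 -> i0,i1 (xor;and) dual
  cy1 -> i2 (mul) no-port MUL/MUL
  cy2 -> i3,i4 (mulh;xor) dual
  cy3 -> i5,i6 (mul;st) dual
  cy4 -> i7 (sll) RAW r3
  cy5 -> i8,i9 (mul;ld) dual

PAIRS = 4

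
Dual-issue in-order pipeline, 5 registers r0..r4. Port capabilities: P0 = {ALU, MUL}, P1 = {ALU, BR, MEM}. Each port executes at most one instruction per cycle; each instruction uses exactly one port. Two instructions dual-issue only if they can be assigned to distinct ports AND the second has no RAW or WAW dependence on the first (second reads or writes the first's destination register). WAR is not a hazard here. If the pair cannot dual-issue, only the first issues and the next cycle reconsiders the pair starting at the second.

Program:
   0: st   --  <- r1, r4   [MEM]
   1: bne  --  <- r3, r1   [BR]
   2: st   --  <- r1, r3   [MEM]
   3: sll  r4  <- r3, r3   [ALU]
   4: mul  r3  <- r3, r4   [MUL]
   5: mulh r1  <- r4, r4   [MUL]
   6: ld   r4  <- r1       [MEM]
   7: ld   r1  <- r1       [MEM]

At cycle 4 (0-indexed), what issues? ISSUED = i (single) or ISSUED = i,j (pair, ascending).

#0 head=0: st i0 no-port MEM/BR
#1 head=1: bne i1 no-port BR/MEM
#2 head=2: st;sll i2+i3 2-wide
#3 head=4: mul i4 no-port MUL/MUL
#4 head=5: mulh i5 RAW r1
#5 head=6: ld i6 no-port MEM/MEM
#6 head=7: ld i7 tail

ISSUED = 5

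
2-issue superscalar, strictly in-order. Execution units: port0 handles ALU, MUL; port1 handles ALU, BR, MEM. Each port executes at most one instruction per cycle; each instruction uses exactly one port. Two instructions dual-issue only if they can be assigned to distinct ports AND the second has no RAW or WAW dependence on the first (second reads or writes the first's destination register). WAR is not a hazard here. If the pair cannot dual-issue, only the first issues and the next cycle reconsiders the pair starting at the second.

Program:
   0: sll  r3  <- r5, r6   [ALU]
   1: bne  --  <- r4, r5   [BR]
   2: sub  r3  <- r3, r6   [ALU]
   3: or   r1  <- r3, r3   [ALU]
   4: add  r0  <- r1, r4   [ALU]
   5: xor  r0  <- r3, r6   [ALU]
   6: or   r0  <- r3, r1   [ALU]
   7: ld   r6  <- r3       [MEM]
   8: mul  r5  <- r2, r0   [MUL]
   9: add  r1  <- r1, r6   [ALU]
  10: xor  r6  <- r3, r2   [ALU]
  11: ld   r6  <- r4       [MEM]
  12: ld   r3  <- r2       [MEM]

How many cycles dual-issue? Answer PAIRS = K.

PAIRS = 3

c0: i0&i1 sll.ALU;bne.BR  pair
c1: i2 sub.ALU  RAW r3
c2: i3 or.ALU  RAW r1
c3: i4 add.ALU  WAW r0
c4: i5 xor.ALU  WAW r0
c5: i6&i7 or.ALU;ld.MEM  pair
c6: i8&i9 mul.MUL;add.ALU  pair
c7: i10 xor.ALU  WAW r6
c8: i11 ld.MEM  no-port MEM/MEM
c9: i12 ld.MEM  tail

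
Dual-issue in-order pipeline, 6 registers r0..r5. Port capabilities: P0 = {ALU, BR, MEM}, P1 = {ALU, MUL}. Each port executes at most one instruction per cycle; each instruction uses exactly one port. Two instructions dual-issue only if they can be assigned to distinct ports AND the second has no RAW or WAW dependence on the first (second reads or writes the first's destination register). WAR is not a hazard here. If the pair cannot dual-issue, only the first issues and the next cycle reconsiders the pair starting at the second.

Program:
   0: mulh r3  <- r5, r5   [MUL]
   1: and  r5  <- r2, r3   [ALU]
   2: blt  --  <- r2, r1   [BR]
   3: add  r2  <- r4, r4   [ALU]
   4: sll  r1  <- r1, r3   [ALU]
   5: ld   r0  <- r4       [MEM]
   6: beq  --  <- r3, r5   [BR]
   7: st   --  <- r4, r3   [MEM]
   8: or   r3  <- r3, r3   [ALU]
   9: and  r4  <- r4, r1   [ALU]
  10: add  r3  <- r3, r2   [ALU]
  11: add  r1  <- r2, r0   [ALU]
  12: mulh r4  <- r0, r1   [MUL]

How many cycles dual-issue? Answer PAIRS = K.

PAIRS = 4

c0: i0 mulh.MUL  RAW r3
c1: i1/i2 and.ALU/blt.BR  pair
c2: i3/i4 add.ALU/sll.ALU  pair
c3: i5 ld.MEM  no-port MEM/BR
c4: i6 beq.BR  no-port BR/MEM
c5: i7/i8 st.MEM/or.ALU  pair
c6: i9/i10 and.ALU/add.ALU  pair
c7: i11 add.ALU  RAW r1
c8: i12 mulh.MUL  tail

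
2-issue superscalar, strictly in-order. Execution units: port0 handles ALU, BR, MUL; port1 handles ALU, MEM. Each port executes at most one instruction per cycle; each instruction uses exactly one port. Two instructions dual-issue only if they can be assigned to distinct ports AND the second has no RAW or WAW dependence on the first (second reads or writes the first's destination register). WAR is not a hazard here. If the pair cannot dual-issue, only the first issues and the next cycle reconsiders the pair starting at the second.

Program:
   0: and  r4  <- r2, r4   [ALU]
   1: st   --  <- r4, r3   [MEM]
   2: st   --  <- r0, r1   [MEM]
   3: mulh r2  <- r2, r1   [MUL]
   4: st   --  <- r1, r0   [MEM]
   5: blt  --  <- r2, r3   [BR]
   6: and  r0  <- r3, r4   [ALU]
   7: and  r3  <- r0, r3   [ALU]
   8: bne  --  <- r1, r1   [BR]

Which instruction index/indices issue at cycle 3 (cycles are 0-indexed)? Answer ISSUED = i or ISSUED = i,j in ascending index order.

ISSUED = 4,5

#0 head=0: and.ALU i0 RAW r4
#1 head=1: st.MEM i1 no-port MEM/MEM
#2 head=2: st.MEM mulh.MUL i2/i3 pair
#3 head=4: st.MEM blt.BR i4/i5 pair
#4 head=6: and.ALU i6 RAW r0
#5 head=7: and.ALU bne.BR i7/i8 pair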